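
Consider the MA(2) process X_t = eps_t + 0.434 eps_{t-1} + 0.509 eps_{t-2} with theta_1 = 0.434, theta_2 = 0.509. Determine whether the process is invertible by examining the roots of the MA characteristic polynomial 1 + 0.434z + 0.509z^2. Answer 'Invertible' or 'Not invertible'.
\text{Invertible}

The MA(q) characteristic polynomial is P(z) = 1 + 0.434z + 0.509z^2.
Invertibility requires all roots to lie outside the unit circle, i.e. |z| > 1 for every root.
Set 1 + (0.434) z + (0.509) z^2 = 0, i.e. a z^2 + b z + c = 0 with a = 0.509, b = 0.434, c = 1.
Discriminant D = b^2 - 4ac = (0.434)^2 - 4*(0.509)*1 = 0.188356 - (2.036) = -1.847644.
D < 0, so the roots are the complex-conjugate pair z = (-b +/- i sqrt(-D)) / (2a) = -0.4263 +/- 1.3352i.
For a conjugate pair |z|^2 = z * conj(z) = (product of roots) = c/a = 1/(0.509) = 1.964637, so |z| = sqrt(1.964637) = 1.4017 for both roots.
Moduli of all roots: 1.4017, 1.4017.
All moduli strictly greater than 1? Yes.
Verdict: Invertible.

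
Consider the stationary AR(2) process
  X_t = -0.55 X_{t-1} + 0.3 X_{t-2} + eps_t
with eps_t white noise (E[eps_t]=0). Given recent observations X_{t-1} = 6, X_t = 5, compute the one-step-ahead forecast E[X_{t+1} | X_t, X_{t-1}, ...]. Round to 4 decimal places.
E[X_{t+1} \mid \mathcal F_t] = -0.9500

For an AR(p) model X_t = c + sum_i phi_i X_{t-i} + eps_t, the
one-step-ahead conditional mean is
  E[X_{t+1} | X_t, ...] = c + sum_i phi_i X_{t+1-i}.
Substitute known values:
  E[X_{t+1} | ...] = (-0.55) * (5) + (0.3) * (6)
                   = -0.9500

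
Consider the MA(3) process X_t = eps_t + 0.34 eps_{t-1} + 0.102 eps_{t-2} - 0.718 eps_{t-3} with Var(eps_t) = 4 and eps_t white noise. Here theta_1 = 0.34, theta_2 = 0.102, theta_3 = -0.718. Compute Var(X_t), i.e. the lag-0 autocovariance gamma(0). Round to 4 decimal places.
\gamma(0) = 6.5661

For an MA(q) process X_t = eps_t + sum_i theta_i eps_{t-i} with
Var(eps_t) = sigma^2, the variance is
  gamma(0) = sigma^2 * (1 + sum_i theta_i^2).
  sum_i theta_i^2 = (0.34)^2 + (0.102)^2 + (-0.718)^2 = 0.1156 + 0.010404 + 0.515524 = 0.641528.
  gamma(0) = 4 * (1 + 0.641528) = 4 * 1.641528 = 6.566112, which rounds to 6.5661.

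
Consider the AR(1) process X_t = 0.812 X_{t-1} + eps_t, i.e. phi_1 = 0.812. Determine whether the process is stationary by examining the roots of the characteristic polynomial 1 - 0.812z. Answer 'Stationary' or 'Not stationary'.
\text{Stationary}

The AR(p) characteristic polynomial is P(z) = 1 - 0.812z.
Stationarity requires all roots to lie outside the unit circle, i.e. |z| > 1 for every root.
This is linear in z: 1 + (-0.812) z = 0  =>  z = -1/(-0.812) = 1.231527,  |z| = 1.231527.
Moduli of all roots: 1.2315.
All moduli strictly greater than 1? Yes.
Verdict: Stationary.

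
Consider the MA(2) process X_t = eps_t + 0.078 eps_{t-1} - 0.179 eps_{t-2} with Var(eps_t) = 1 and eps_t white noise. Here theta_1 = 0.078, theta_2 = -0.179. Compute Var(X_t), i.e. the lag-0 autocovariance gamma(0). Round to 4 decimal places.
\gamma(0) = 1.0381

For an MA(q) process X_t = eps_t + sum_i theta_i eps_{t-i} with
Var(eps_t) = sigma^2, the variance is
  gamma(0) = sigma^2 * (1 + sum_i theta_i^2).
  sum_i theta_i^2 = (0.078)^2 + (-0.179)^2 = 0.006084 + 0.032041 = 0.038125.
  gamma(0) = 1 * (1 + 0.038125) = 1 * 1.038125 = 1.038125, which rounds to 1.0381.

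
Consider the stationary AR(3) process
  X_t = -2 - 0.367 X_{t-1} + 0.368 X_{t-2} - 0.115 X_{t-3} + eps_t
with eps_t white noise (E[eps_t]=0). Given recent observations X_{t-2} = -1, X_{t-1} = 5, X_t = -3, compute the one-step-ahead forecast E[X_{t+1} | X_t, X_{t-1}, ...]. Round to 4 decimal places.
E[X_{t+1} \mid \mathcal F_t] = 1.0560

For an AR(p) model X_t = c + sum_i phi_i X_{t-i} + eps_t, the
one-step-ahead conditional mean is
  E[X_{t+1} | X_t, ...] = c + sum_i phi_i X_{t+1-i}.
Substitute known values:
  E[X_{t+1} | ...] = -2 + (-0.367) * (-3) + (0.368) * (5) + (-0.115) * (-1)
                   = 1.0560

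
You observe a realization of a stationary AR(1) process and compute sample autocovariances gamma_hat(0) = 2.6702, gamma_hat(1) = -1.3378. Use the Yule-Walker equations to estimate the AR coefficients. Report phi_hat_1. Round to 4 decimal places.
\hat\phi_{1} = -0.5010

The Yule-Walker equations for an AR(p) process read, in matrix form,
  Gamma_p phi = r_p,   with   (Gamma_p)_{ij} = gamma(|i - j|),
                       (r_p)_i = gamma(i),   i,j = 1..p.
Substitute the sample gammas (Toeplitz matrix and right-hand side of size 1):
  Gamma_p = [[2.6702]]
  r_p     = [-1.3378]
With p = 1 this is the single equation gamma(0) phi_1 = gamma(1):
  phi_hat_1 = gamma(1) / gamma(0) = -1.3378 / 2.6702 = -0.5010.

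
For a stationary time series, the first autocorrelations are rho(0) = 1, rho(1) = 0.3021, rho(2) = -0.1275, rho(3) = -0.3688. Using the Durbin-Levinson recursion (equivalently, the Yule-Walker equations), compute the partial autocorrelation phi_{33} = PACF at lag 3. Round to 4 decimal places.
\phi_{33} = -0.2900

The PACF at lag k is phi_{kk}, the last component of the solution
to the Yule-Walker system G_k phi = r_k where
  (G_k)_{ij} = rho(|i - j|), (r_k)_i = rho(i), i,j = 1..k.
Equivalently, Durbin-Levinson gives phi_{kk} iteratively:
  phi_{11} = rho(1)
  phi_{kk} = [rho(k) - sum_{j=1..k-1} phi_{k-1,j} rho(k-j)]
            / [1 - sum_{j=1..k-1} phi_{k-1,j} rho(j)],
  phi_{k,j} = phi_{k-1,j} - phi_{kk} phi_{k-1,k-j},  j = 1..k-1.
Step k = 1:
  phi_11 = rho(1) = 0.3021.
Step k = 2:
  phi_22 = [rho(2) - phi_11 rho(1)] / [1 - phi_11 rho(1)] = [-0.1275 - (0.3021)(0.3021)] / [1 - (0.3021)(0.3021)]
         = -0.21876441 / 0.90873559 = -0.240735.
  Update: phi_21 = phi_11 - phi_22 phi_11 = 0.3021 - (-0.240735)(0.3021) = 0.374826.
Step k = 3:
  phi_33 = [rho(3) - phi_21 rho(2) - phi_22 rho(1)] / [1 - phi_21 rho(1) - phi_22 rho(2)]
    numerator   = -0.3688 - (0.374826)(-0.1275) - (-0.240735)(0.3021) = -0.24828366
    denominator = 1 - (0.374826)(0.3021) - (-0.240735)(-0.1275) = 0.85607135
  phi_33 = -0.24828366 / 0.85607135 = -0.29.
Therefore phi_{33} = -0.2900.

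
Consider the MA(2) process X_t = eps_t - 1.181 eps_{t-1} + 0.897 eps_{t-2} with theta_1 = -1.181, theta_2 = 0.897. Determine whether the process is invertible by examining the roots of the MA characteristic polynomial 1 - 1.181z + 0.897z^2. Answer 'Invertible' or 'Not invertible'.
\text{Invertible}

The MA(q) characteristic polynomial is P(z) = 1 - 1.181z + 0.897z^2.
Invertibility requires all roots to lie outside the unit circle, i.e. |z| > 1 for every root.
Set 1 + (-1.181) z + (0.897) z^2 = 0, i.e. a z^2 + b z + c = 0 with a = 0.897, b = -1.181, c = 1.
Discriminant D = b^2 - 4ac = (-1.181)^2 - 4*(0.897)*1 = 1.394761 - (3.588) = -2.193239.
D < 0, so the roots are the complex-conjugate pair z = (-b +/- i sqrt(-D)) / (2a) = 0.6583 +/- 0.8255i.
For a conjugate pair |z|^2 = z * conj(z) = (product of roots) = c/a = 1/(0.897) = 1.114827, so |z| = sqrt(1.114827) = 1.0559 for both roots.
Moduli of all roots: 1.0559, 1.0559.
All moduli strictly greater than 1? Yes.
Verdict: Invertible.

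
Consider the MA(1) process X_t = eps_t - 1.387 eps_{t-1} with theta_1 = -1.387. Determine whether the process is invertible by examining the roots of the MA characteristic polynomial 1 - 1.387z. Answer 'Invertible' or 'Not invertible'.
\text{Not invertible}

The MA(q) characteristic polynomial is P(z) = 1 - 1.387z.
Invertibility requires all roots to lie outside the unit circle, i.e. |z| > 1 for every root.
This is linear in z: 1 + (-1.387) z = 0  =>  z = -1/(-1.387) = 0.720981,  |z| = 0.720981.
Moduli of all roots: 0.7210.
All moduli strictly greater than 1? No.
Verdict: Not invertible.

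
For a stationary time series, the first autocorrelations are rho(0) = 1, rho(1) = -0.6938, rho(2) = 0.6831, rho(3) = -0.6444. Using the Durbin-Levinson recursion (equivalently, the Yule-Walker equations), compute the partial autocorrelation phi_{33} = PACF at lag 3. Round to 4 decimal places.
\phi_{33} = -0.1930

The PACF at lag k is phi_{kk}, the last component of the solution
to the Yule-Walker system G_k phi = r_k where
  (G_k)_{ij} = rho(|i - j|), (r_k)_i = rho(i), i,j = 1..k.
Equivalently, Durbin-Levinson gives phi_{kk} iteratively:
  phi_{11} = rho(1)
  phi_{kk} = [rho(k) - sum_{j=1..k-1} phi_{k-1,j} rho(k-j)]
            / [1 - sum_{j=1..k-1} phi_{k-1,j} rho(j)],
  phi_{k,j} = phi_{k-1,j} - phi_{kk} phi_{k-1,k-j},  j = 1..k-1.
Step k = 1:
  phi_11 = rho(1) = -0.6938.
Step k = 2:
  phi_22 = [rho(2) - phi_11 rho(1)] / [1 - phi_11 rho(1)] = [0.6831 - (-0.6938)(-0.6938)] / [1 - (-0.6938)(-0.6938)]
         = 0.20174156 / 0.51864156 = 0.388981.
  Update: phi_21 = phi_11 - phi_22 phi_11 = -0.6938 - (0.388981)(-0.6938) = -0.423925.
Step k = 3:
  phi_33 = [rho(3) - phi_21 rho(2) - phi_22 rho(1)] / [1 - phi_21 rho(1) - phi_22 rho(2)]
    numerator   = -0.6444 - (-0.423925)(0.6831) - (0.388981)(-0.6938) = -0.08494189
    denominator = 1 - (-0.423925)(-0.6938) - (0.388981)(0.6831) = 0.44016799
  phi_33 = -0.08494189 / 0.44016799 = -0.193.
Therefore phi_{33} = -0.1930.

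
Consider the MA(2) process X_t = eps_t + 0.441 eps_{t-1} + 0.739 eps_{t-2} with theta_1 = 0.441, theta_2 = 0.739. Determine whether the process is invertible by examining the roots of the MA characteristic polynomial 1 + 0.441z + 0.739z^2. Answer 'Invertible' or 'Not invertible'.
\text{Invertible}

The MA(q) characteristic polynomial is P(z) = 1 + 0.441z + 0.739z^2.
Invertibility requires all roots to lie outside the unit circle, i.e. |z| > 1 for every root.
Set 1 + (0.441) z + (0.739) z^2 = 0, i.e. a z^2 + b z + c = 0 with a = 0.739, b = 0.441, c = 1.
Discriminant D = b^2 - 4ac = (0.441)^2 - 4*(0.739)*1 = 0.194481 - (2.956) = -2.761519.
D < 0, so the roots are the complex-conjugate pair z = (-b +/- i sqrt(-D)) / (2a) = -0.2984 +/- 1.1243i.
For a conjugate pair |z|^2 = z * conj(z) = (product of roots) = c/a = 1/(0.739) = 1.35318, so |z| = sqrt(1.35318) = 1.1633 for both roots.
Moduli of all roots: 1.1633, 1.1633.
All moduli strictly greater than 1? Yes.
Verdict: Invertible.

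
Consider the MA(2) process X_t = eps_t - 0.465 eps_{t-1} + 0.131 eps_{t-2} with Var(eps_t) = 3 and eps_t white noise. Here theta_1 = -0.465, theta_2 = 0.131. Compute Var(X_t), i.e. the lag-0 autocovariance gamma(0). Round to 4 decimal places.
\gamma(0) = 3.7002

For an MA(q) process X_t = eps_t + sum_i theta_i eps_{t-i} with
Var(eps_t) = sigma^2, the variance is
  gamma(0) = sigma^2 * (1 + sum_i theta_i^2).
  sum_i theta_i^2 = (-0.465)^2 + (0.131)^2 = 0.216225 + 0.017161 = 0.233386.
  gamma(0) = 3 * (1 + 0.233386) = 3 * 1.233386 = 3.700158, which rounds to 3.7002.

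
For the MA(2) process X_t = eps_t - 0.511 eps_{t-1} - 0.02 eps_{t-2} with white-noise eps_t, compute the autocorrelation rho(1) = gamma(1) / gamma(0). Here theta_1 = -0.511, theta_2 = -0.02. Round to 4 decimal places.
\rho(1) = -0.3970

For an MA(q) process with theta_0 = 1, the autocovariance is
  gamma(k) = sigma^2 * sum_{i=0..q-k} theta_i * theta_{i+k},
and rho(k) = gamma(k) / gamma(0). Sigma^2 cancels.
  numerator   = (1)*(-0.511) + (-0.511)*(-0.02) = -0.50078.
  denominator = (1)^2 + (-0.511)^2 + (-0.02)^2 = 1.261521.
  rho(1) = -0.50078 / 1.261521 = -0.3970.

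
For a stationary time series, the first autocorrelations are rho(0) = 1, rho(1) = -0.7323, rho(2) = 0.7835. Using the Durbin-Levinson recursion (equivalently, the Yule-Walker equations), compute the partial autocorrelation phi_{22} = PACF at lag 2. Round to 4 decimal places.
\phi_{22} = 0.5331

The PACF at lag k is phi_{kk}, the last component of the solution
to the Yule-Walker system G_k phi = r_k where
  (G_k)_{ij} = rho(|i - j|), (r_k)_i = rho(i), i,j = 1..k.
Equivalently, Durbin-Levinson gives phi_{kk} iteratively:
  phi_{11} = rho(1)
  phi_{kk} = [rho(k) - sum_{j=1..k-1} phi_{k-1,j} rho(k-j)]
            / [1 - sum_{j=1..k-1} phi_{k-1,j} rho(j)],
  phi_{k,j} = phi_{k-1,j} - phi_{kk} phi_{k-1,k-j},  j = 1..k-1.
Step k = 1:
  phi_11 = rho(1) = -0.7323.
Step k = 2:
  phi_22 = [rho(2) - phi_11 rho(1)] / [1 - phi_11 rho(1)] = [0.7835 - (-0.7323)(-0.7323)] / [1 - (-0.7323)(-0.7323)]
         = 0.24723671 / 0.46373671 = 0.5331.
Therefore phi_{22} = 0.5331.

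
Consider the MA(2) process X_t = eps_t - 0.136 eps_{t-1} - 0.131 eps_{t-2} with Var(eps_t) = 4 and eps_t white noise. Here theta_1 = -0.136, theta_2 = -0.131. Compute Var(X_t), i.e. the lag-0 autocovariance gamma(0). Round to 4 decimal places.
\gamma(0) = 4.1426

For an MA(q) process X_t = eps_t + sum_i theta_i eps_{t-i} with
Var(eps_t) = sigma^2, the variance is
  gamma(0) = sigma^2 * (1 + sum_i theta_i^2).
  sum_i theta_i^2 = (-0.136)^2 + (-0.131)^2 = 0.018496 + 0.017161 = 0.035657.
  gamma(0) = 4 * (1 + 0.035657) = 4 * 1.035657 = 4.142628, which rounds to 4.1426.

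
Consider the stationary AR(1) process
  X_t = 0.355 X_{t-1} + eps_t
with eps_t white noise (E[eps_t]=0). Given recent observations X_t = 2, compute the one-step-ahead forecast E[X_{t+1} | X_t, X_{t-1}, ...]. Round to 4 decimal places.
E[X_{t+1} \mid \mathcal F_t] = 0.7100

For an AR(p) model X_t = c + sum_i phi_i X_{t-i} + eps_t, the
one-step-ahead conditional mean is
  E[X_{t+1} | X_t, ...] = c + sum_i phi_i X_{t+1-i}.
Substitute known values:
  E[X_{t+1} | ...] = (0.355) * (2)
                   = 0.7100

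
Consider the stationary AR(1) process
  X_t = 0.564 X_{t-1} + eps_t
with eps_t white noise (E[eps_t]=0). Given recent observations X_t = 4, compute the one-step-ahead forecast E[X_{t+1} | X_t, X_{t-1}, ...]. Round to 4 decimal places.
E[X_{t+1} \mid \mathcal F_t] = 2.2560

For an AR(p) model X_t = c + sum_i phi_i X_{t-i} + eps_t, the
one-step-ahead conditional mean is
  E[X_{t+1} | X_t, ...] = c + sum_i phi_i X_{t+1-i}.
Substitute known values:
  E[X_{t+1} | ...] = (0.564) * (4)
                   = 2.2560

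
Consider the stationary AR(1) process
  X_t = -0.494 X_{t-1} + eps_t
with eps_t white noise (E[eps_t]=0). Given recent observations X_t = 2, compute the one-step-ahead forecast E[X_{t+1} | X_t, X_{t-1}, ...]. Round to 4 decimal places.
E[X_{t+1} \mid \mathcal F_t] = -0.9880

For an AR(p) model X_t = c + sum_i phi_i X_{t-i} + eps_t, the
one-step-ahead conditional mean is
  E[X_{t+1} | X_t, ...] = c + sum_i phi_i X_{t+1-i}.
Substitute known values:
  E[X_{t+1} | ...] = (-0.494) * (2)
                   = -0.9880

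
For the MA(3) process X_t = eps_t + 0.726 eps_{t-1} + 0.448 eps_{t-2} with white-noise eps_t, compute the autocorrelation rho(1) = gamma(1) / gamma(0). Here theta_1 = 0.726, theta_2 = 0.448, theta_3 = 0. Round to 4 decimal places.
\rho(1) = 0.6084

For an MA(q) process with theta_0 = 1, the autocovariance is
  gamma(k) = sigma^2 * sum_{i=0..q-k} theta_i * theta_{i+k},
and rho(k) = gamma(k) / gamma(0). Sigma^2 cancels.
  numerator   = (1)*(0.726) + (0.726)*(0.448) + (0.448)*(0) = 1.051248.
  denominator = (1)^2 + (0.726)^2 + (0.448)^2 + (0)^2 = 1.72778.
  rho(1) = 1.051248 / 1.72778 = 0.6084.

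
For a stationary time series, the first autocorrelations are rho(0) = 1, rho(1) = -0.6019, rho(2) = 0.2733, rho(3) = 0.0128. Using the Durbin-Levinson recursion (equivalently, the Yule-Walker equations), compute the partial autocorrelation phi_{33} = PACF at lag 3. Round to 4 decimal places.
\phi_{33} = 0.1859

The PACF at lag k is phi_{kk}, the last component of the solution
to the Yule-Walker system G_k phi = r_k where
  (G_k)_{ij} = rho(|i - j|), (r_k)_i = rho(i), i,j = 1..k.
Equivalently, Durbin-Levinson gives phi_{kk} iteratively:
  phi_{11} = rho(1)
  phi_{kk} = [rho(k) - sum_{j=1..k-1} phi_{k-1,j} rho(k-j)]
            / [1 - sum_{j=1..k-1} phi_{k-1,j} rho(j)],
  phi_{k,j} = phi_{k-1,j} - phi_{kk} phi_{k-1,k-j},  j = 1..k-1.
Step k = 1:
  phi_11 = rho(1) = -0.6019.
Step k = 2:
  phi_22 = [rho(2) - phi_11 rho(1)] / [1 - phi_11 rho(1)] = [0.2733 - (-0.6019)(-0.6019)] / [1 - (-0.6019)(-0.6019)]
         = -0.08898361 / 0.63771639 = -0.139535.
  Update: phi_21 = phi_11 - phi_22 phi_11 = -0.6019 - (-0.139535)(-0.6019) = -0.685886.
Step k = 3:
  phi_33 = [rho(3) - phi_21 rho(2) - phi_22 rho(1)] / [1 - phi_21 rho(1) - phi_22 rho(2)]
    numerator   = 0.0128 - (-0.685886)(0.2733) - (-0.139535)(-0.6019) = 0.11626666
    denominator = 1 - (-0.685886)(-0.6019) - (-0.139535)(0.2733) = 0.62530008
  phi_33 = 0.11626666 / 0.62530008 = 0.1859.
Therefore phi_{33} = 0.1859.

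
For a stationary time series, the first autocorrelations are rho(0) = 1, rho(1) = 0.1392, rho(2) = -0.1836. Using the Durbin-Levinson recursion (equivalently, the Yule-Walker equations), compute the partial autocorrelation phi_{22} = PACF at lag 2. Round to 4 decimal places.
\phi_{22} = -0.2070

The PACF at lag k is phi_{kk}, the last component of the solution
to the Yule-Walker system G_k phi = r_k where
  (G_k)_{ij} = rho(|i - j|), (r_k)_i = rho(i), i,j = 1..k.
Equivalently, Durbin-Levinson gives phi_{kk} iteratively:
  phi_{11} = rho(1)
  phi_{kk} = [rho(k) - sum_{j=1..k-1} phi_{k-1,j} rho(k-j)]
            / [1 - sum_{j=1..k-1} phi_{k-1,j} rho(j)],
  phi_{k,j} = phi_{k-1,j} - phi_{kk} phi_{k-1,k-j},  j = 1..k-1.
Step k = 1:
  phi_11 = rho(1) = 0.1392.
Step k = 2:
  phi_22 = [rho(2) - phi_11 rho(1)] / [1 - phi_11 rho(1)] = [-0.1836 - (0.1392)(0.1392)] / [1 - (0.1392)(0.1392)]
         = -0.20297664 / 0.98062336 = -0.207.
Therefore phi_{22} = -0.2070.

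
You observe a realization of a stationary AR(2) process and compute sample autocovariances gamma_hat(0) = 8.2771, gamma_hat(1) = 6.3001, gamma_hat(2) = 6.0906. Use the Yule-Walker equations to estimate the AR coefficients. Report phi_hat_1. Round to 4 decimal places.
\hat\phi_{1} = 0.4780

The Yule-Walker equations for an AR(p) process read, in matrix form,
  Gamma_p phi = r_p,   with   (Gamma_p)_{ij} = gamma(|i - j|),
                       (r_p)_i = gamma(i),   i,j = 1..p.
Substitute the sample gammas (Toeplitz matrix and right-hand side of size 2):
  Gamma_p = [[8.2771, 6.3001], [6.3001, 8.2771]]
  r_p     = [6.3001, 6.0906]
Written out:
  8.2771 phi_1 + 6.3001 phi_2 = 6.3001
  6.3001 phi_1 + 8.2771 phi_2 = 6.0906
Solve by Cramer's rule:
  det = gamma(0)^2 - gamma(1)^2 = (8.2771)^2 - (6.3001)^2 = 68.51038441 - 39.69126001 = 28.8191244
  phi_hat_1 = [gamma(1) gamma(0) - gamma(1) gamma(2)] / det = [(6.3001)(8.2771) - (6.3001)(6.0906)] / 28.8191244 = 13.77516865 / 28.8191244 = 0.478
  phi_hat_2 = [gamma(0) gamma(2) - gamma(1)^2] / det = [(8.2771)(6.0906) - (6.3001)^2] / 28.8191244 = 10.72124525 / 28.8191244 = 0.372
So phi_hat = [0.4780, 0.3720].
Therefore phi_hat_1 = 0.4780.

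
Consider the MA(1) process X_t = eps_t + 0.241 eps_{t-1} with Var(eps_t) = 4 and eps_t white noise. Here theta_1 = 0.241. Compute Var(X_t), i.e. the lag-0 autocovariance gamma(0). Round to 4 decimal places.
\gamma(0) = 4.2323

For an MA(q) process X_t = eps_t + sum_i theta_i eps_{t-i} with
Var(eps_t) = sigma^2, the variance is
  gamma(0) = sigma^2 * (1 + sum_i theta_i^2).
  sum_i theta_i^2 = (0.241)^2 = 0.058081.
  gamma(0) = 4 * (1 + 0.058081) = 4 * 1.058081 = 4.232324, which rounds to 4.2323.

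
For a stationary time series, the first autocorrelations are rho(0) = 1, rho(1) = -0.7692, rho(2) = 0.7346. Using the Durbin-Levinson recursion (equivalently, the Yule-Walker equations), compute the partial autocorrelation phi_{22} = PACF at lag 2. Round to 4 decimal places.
\phi_{22} = 0.3500

The PACF at lag k is phi_{kk}, the last component of the solution
to the Yule-Walker system G_k phi = r_k where
  (G_k)_{ij} = rho(|i - j|), (r_k)_i = rho(i), i,j = 1..k.
Equivalently, Durbin-Levinson gives phi_{kk} iteratively:
  phi_{11} = rho(1)
  phi_{kk} = [rho(k) - sum_{j=1..k-1} phi_{k-1,j} rho(k-j)]
            / [1 - sum_{j=1..k-1} phi_{k-1,j} rho(j)],
  phi_{k,j} = phi_{k-1,j} - phi_{kk} phi_{k-1,k-j},  j = 1..k-1.
Step k = 1:
  phi_11 = rho(1) = -0.7692.
Step k = 2:
  phi_22 = [rho(2) - phi_11 rho(1)] / [1 - phi_11 rho(1)] = [0.7346 - (-0.7692)(-0.7692)] / [1 - (-0.7692)(-0.7692)]
         = 0.14293136 / 0.40833136 = 0.35.
Therefore phi_{22} = 0.3500.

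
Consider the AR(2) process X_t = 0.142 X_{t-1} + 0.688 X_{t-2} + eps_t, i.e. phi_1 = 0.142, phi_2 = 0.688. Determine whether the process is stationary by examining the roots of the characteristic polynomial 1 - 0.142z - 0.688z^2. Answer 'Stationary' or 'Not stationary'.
\text{Stationary}

The AR(p) characteristic polynomial is P(z) = 1 - 0.142z - 0.688z^2.
Stationarity requires all roots to lie outside the unit circle, i.e. |z| > 1 for every root.
Set 1 + (-0.142) z + (-0.688) z^2 = 0, i.e. a z^2 + b z + c = 0 with a = -0.688, b = -0.142, c = 1.
Discriminant D = b^2 - 4ac = (-0.142)^2 - 4*(-0.688)*1 = 0.020164 - (-2.752) = 2.772164.
D >= 0, so the roots are real: z = (-b +/- sqrt(D)) / (2a) = (0.142 +/- 1.664982) / (-1.376).
  z_1 = (0.142 + 1.664982) / (-1.376) = -1.3132,   |z_1| = 1.3132.
  z_2 = (0.142 - 1.664982) / (-1.376) = 1.1068,   |z_2| = 1.1068.
Moduli of all roots: 1.3132, 1.1068.
All moduli strictly greater than 1? Yes.
Verdict: Stationary.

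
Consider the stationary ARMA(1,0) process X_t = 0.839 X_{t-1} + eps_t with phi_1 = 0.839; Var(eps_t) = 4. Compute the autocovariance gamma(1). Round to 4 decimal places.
\gamma(1) = 11.3348

Multiply the model equation by X_{t-k} and take expectations. With theta_0 = psi_0 = 1 and psi_j the MA(infinity) weights, this gives
  gamma(k) - sum_i phi_i gamma(k-i) = c_k,
  c_k = sigma^2 * sum_{j=k..q} theta_j psi_{j-k}   (c_k = 0 for k > q),
using gamma(-m) = gamma(m).
Pure AR (q = 0): c_0 = sigma^2 = 4, c_k = 0 for k >= 1.
Equations for k = 0 and k = 1 (AR order 1):
  gamma(0) = phi_1 gamma(1) + c_0
  gamma(1) = phi_1 gamma(0) + c_1
Substituting the second into the first: gamma(0) (1 - phi_1^2) = c_0 + phi_1 c_1, so
  gamma(0) = c_0 / (1 - phi_1^2) = 4 / (1 - (0.839)^2) = 4 / 0.296079 = 13.509908.
  gamma(1) = phi_1 gamma(0) = (0.839)(13.509908) = 11.334813.
Therefore gamma(1) = 11.3348 (to 4 decimal places).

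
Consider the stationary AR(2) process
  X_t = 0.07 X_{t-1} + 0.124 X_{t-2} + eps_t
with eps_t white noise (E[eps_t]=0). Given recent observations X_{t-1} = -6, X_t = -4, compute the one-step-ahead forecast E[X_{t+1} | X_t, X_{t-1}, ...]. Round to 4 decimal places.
E[X_{t+1} \mid \mathcal F_t] = -1.0240

For an AR(p) model X_t = c + sum_i phi_i X_{t-i} + eps_t, the
one-step-ahead conditional mean is
  E[X_{t+1} | X_t, ...] = c + sum_i phi_i X_{t+1-i}.
Substitute known values:
  E[X_{t+1} | ...] = (0.07) * (-4) + (0.124) * (-6)
                   = -1.0240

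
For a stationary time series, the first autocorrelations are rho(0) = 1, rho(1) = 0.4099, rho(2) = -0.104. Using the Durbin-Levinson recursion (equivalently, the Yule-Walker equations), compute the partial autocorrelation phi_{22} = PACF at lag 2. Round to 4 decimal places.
\phi_{22} = -0.3270

The PACF at lag k is phi_{kk}, the last component of the solution
to the Yule-Walker system G_k phi = r_k where
  (G_k)_{ij} = rho(|i - j|), (r_k)_i = rho(i), i,j = 1..k.
Equivalently, Durbin-Levinson gives phi_{kk} iteratively:
  phi_{11} = rho(1)
  phi_{kk} = [rho(k) - sum_{j=1..k-1} phi_{k-1,j} rho(k-j)]
            / [1 - sum_{j=1..k-1} phi_{k-1,j} rho(j)],
  phi_{k,j} = phi_{k-1,j} - phi_{kk} phi_{k-1,k-j},  j = 1..k-1.
Step k = 1:
  phi_11 = rho(1) = 0.4099.
Step k = 2:
  phi_22 = [rho(2) - phi_11 rho(1)] / [1 - phi_11 rho(1)] = [-0.104 - (0.4099)(0.4099)] / [1 - (0.4099)(0.4099)]
         = -0.27201801 / 0.83198199 = -0.327.
Therefore phi_{22} = -0.3270.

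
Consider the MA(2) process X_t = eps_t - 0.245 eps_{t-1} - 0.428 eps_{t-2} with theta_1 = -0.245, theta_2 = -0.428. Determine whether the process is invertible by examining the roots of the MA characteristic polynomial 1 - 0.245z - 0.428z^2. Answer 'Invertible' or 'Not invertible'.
\text{Invertible}

The MA(q) characteristic polynomial is P(z) = 1 - 0.245z - 0.428z^2.
Invertibility requires all roots to lie outside the unit circle, i.e. |z| > 1 for every root.
Set 1 + (-0.245) z + (-0.428) z^2 = 0, i.e. a z^2 + b z + c = 0 with a = -0.428, b = -0.245, c = 1.
Discriminant D = b^2 - 4ac = (-0.245)^2 - 4*(-0.428)*1 = 0.060025 - (-1.712) = 1.772025.
D >= 0, so the roots are real: z = (-b +/- sqrt(D)) / (2a) = (0.245 +/- 1.331174) / (-0.856).
  z_1 = (0.245 + 1.331174) / (-0.856) = -1.8413,   |z_1| = 1.8413.
  z_2 = (0.245 - 1.331174) / (-0.856) = 1.2689,   |z_2| = 1.2689.
Moduli of all roots: 1.8413, 1.2689.
All moduli strictly greater than 1? Yes.
Verdict: Invertible.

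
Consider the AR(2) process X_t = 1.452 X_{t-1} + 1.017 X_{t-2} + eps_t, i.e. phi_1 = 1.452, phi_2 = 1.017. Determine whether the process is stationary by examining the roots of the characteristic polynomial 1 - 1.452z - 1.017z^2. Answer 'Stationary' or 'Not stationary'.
\text{Not stationary}

The AR(p) characteristic polynomial is P(z) = 1 - 1.452z - 1.017z^2.
Stationarity requires all roots to lie outside the unit circle, i.e. |z| > 1 for every root.
Set 1 + (-1.452) z + (-1.017) z^2 = 0, i.e. a z^2 + b z + c = 0 with a = -1.017, b = -1.452, c = 1.
Discriminant D = b^2 - 4ac = (-1.452)^2 - 4*(-1.017)*1 = 2.108304 - (-4.068) = 6.176304.
D >= 0, so the roots are real: z = (-b +/- sqrt(D)) / (2a) = (1.452 +/- 2.485217) / (-2.034).
  z_1 = (1.452 + 2.485217) / (-2.034) = -1.9357,   |z_1| = 1.9357.
  z_2 = (1.452 - 2.485217) / (-2.034) = 0.508,   |z_2| = 0.508.
Moduli of all roots: 1.9357, 0.5080.
All moduli strictly greater than 1? No.
Verdict: Not stationary.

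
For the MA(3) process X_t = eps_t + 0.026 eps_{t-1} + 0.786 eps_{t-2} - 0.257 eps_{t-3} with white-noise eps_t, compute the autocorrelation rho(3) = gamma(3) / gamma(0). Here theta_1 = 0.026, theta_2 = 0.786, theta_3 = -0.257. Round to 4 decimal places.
\rho(3) = -0.1526

For an MA(q) process with theta_0 = 1, the autocovariance is
  gamma(k) = sigma^2 * sum_{i=0..q-k} theta_i * theta_{i+k},
and rho(k) = gamma(k) / gamma(0). Sigma^2 cancels.
  numerator   = (1)*(-0.257) = -0.257.
  denominator = (1)^2 + (0.026)^2 + (0.786)^2 + (-0.257)^2 = 1.684521.
  rho(3) = -0.257 / 1.684521 = -0.1526.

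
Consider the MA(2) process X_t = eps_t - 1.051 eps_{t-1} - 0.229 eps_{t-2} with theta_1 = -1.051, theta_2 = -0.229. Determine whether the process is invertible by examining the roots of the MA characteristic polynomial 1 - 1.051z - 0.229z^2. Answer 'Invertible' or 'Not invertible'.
\text{Not invertible}

The MA(q) characteristic polynomial is P(z) = 1 - 1.051z - 0.229z^2.
Invertibility requires all roots to lie outside the unit circle, i.e. |z| > 1 for every root.
Set 1 + (-1.051) z + (-0.229) z^2 = 0, i.e. a z^2 + b z + c = 0 with a = -0.229, b = -1.051, c = 1.
Discriminant D = b^2 - 4ac = (-1.051)^2 - 4*(-0.229)*1 = 1.104601 - (-0.916) = 2.020601.
D >= 0, so the roots are real: z = (-b +/- sqrt(D)) / (2a) = (1.051 +/- 1.421478) / (-0.458).
  z_1 = (1.051 + 1.421478) / (-0.458) = -5.3984,   |z_1| = 5.3984.
  z_2 = (1.051 - 1.421478) / (-0.458) = 0.8089,   |z_2| = 0.8089.
Moduli of all roots: 5.3984, 0.8089.
All moduli strictly greater than 1? No.
Verdict: Not invertible.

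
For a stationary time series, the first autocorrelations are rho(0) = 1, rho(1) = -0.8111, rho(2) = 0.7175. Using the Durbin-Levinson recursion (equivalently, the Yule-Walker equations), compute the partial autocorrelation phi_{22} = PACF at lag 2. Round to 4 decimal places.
\phi_{22} = 0.1743

The PACF at lag k is phi_{kk}, the last component of the solution
to the Yule-Walker system G_k phi = r_k where
  (G_k)_{ij} = rho(|i - j|), (r_k)_i = rho(i), i,j = 1..k.
Equivalently, Durbin-Levinson gives phi_{kk} iteratively:
  phi_{11} = rho(1)
  phi_{kk} = [rho(k) - sum_{j=1..k-1} phi_{k-1,j} rho(k-j)]
            / [1 - sum_{j=1..k-1} phi_{k-1,j} rho(j)],
  phi_{k,j} = phi_{k-1,j} - phi_{kk} phi_{k-1,k-j},  j = 1..k-1.
Step k = 1:
  phi_11 = rho(1) = -0.8111.
Step k = 2:
  phi_22 = [rho(2) - phi_11 rho(1)] / [1 - phi_11 rho(1)] = [0.7175 - (-0.8111)(-0.8111)] / [1 - (-0.8111)(-0.8111)]
         = 0.05961679 / 0.34211679 = 0.1743.
Therefore phi_{22} = 0.1743.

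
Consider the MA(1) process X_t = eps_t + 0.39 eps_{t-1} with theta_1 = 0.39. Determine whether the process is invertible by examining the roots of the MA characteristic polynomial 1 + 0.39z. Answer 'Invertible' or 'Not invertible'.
\text{Invertible}

The MA(q) characteristic polynomial is P(z) = 1 + 0.39z.
Invertibility requires all roots to lie outside the unit circle, i.e. |z| > 1 for every root.
This is linear in z: 1 + (0.39) z = 0  =>  z = -1/(0.39) = -2.564103,  |z| = 2.564103.
Moduli of all roots: 2.5641.
All moduli strictly greater than 1? Yes.
Verdict: Invertible.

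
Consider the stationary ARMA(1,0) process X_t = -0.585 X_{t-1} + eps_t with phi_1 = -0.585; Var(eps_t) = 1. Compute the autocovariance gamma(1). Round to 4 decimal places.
\gamma(1) = -0.8894

Multiply the model equation by X_{t-k} and take expectations. With theta_0 = psi_0 = 1 and psi_j the MA(infinity) weights, this gives
  gamma(k) - sum_i phi_i gamma(k-i) = c_k,
  c_k = sigma^2 * sum_{j=k..q} theta_j psi_{j-k}   (c_k = 0 for k > q),
using gamma(-m) = gamma(m).
Pure AR (q = 0): c_0 = sigma^2 = 1, c_k = 0 for k >= 1.
Equations for k = 0 and k = 1 (AR order 1):
  gamma(0) = phi_1 gamma(1) + c_0
  gamma(1) = phi_1 gamma(0) + c_1
Substituting the second into the first: gamma(0) (1 - phi_1^2) = c_0 + phi_1 c_1, so
  gamma(0) = c_0 / (1 - phi_1^2) = 1 / (1 - (-0.585)^2) = 1 / 0.657775 = 1.520277.
  gamma(1) = phi_1 gamma(0) = (-0.585)(1.520277) = -0.889362.
Therefore gamma(1) = -0.8894 (to 4 decimal places).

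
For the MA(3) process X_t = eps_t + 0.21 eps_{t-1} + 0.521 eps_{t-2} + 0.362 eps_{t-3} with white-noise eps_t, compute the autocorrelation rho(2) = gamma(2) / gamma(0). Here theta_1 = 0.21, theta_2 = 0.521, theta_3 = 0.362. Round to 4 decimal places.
\rho(2) = 0.4127

For an MA(q) process with theta_0 = 1, the autocovariance is
  gamma(k) = sigma^2 * sum_{i=0..q-k} theta_i * theta_{i+k},
and rho(k) = gamma(k) / gamma(0). Sigma^2 cancels.
  numerator   = (1)*(0.521) + (0.21)*(0.362) = 0.59702.
  denominator = (1)^2 + (0.21)^2 + (0.521)^2 + (0.362)^2 = 1.446585.
  rho(2) = 0.59702 / 1.446585 = 0.4127.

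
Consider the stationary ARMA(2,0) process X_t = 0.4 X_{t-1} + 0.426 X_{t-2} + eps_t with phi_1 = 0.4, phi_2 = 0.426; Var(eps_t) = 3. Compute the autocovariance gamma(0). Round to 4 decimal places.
\gamma(0) = 7.1253

Multiply the model equation by X_{t-k} and take expectations. With theta_0 = psi_0 = 1 and psi_j the MA(infinity) weights, this gives
  gamma(k) - sum_i phi_i gamma(k-i) = c_k,
  c_k = sigma^2 * sum_{j=k..q} theta_j psi_{j-k}   (c_k = 0 for k > q),
using gamma(-m) = gamma(m).
Pure AR (q = 0): c_0 = sigma^2 = 3, c_k = 0 for k >= 1.
Equations for k = 0, 1, 2 (AR order 2, c_2 = 0):
  (E0) gamma(0) = phi_1 gamma(1) + phi_2 gamma(2) + c_0
  (E1) gamma(1) = phi_1 gamma(0) + phi_2 gamma(1) + c_1
  (E2) gamma(2) = phi_1 gamma(1) + phi_2 gamma(0)
From (E1): gamma(1) = A gamma(0) + B with
  A = phi_1 / (1 - phi_2) = 0.4 / 0.574 = 0.696864,   B = c_1 / (1 - phi_2) = 0 / 0.574 = 0.
Insert (E2) into (E0): gamma(0) (1 - phi_2^2) = phi_1 (1 + phi_2) gamma(1) + c_0.
  phi_1 (1 + phi_2) = (0.4)(1.426) = 0.5704,   1 - phi_2^2 = 0.818524.
Replace gamma(1) by A gamma(0) + B and collect gamma(0):
  gamma(0) [0.818524 - (0.5704)(0.696864)] = c_0 = 3
  gamma(0) * 0.421033 = 3
  gamma(0) = 3 / 0.421033 = 7.125337.
Therefore gamma(0) = 7.1253 (to 4 decimal places).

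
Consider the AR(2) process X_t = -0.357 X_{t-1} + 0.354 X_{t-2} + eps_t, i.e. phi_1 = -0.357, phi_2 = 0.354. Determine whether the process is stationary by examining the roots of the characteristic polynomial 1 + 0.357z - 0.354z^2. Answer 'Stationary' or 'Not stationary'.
\text{Stationary}

The AR(p) characteristic polynomial is P(z) = 1 + 0.357z - 0.354z^2.
Stationarity requires all roots to lie outside the unit circle, i.e. |z| > 1 for every root.
Set 1 + (0.357) z + (-0.354) z^2 = 0, i.e. a z^2 + b z + c = 0 with a = -0.354, b = 0.357, c = 1.
Discriminant D = b^2 - 4ac = (0.357)^2 - 4*(-0.354)*1 = 0.127449 - (-1.416) = 1.543449.
D >= 0, so the roots are real: z = (-b +/- sqrt(D)) / (2a) = (-0.357 +/- 1.242356) / (-0.708).
  z_1 = (-0.357 + 1.242356) / (-0.708) = -1.2505,   |z_1| = 1.2505.
  z_2 = (-0.357 - 1.242356) / (-0.708) = 2.259,   |z_2| = 2.259.
Moduli of all roots: 1.2505, 2.2590.
All moduli strictly greater than 1? Yes.
Verdict: Stationary.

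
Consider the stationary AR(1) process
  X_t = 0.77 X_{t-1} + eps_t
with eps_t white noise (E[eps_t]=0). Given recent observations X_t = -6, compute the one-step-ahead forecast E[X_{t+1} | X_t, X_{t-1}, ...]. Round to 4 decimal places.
E[X_{t+1} \mid \mathcal F_t] = -4.6200

For an AR(p) model X_t = c + sum_i phi_i X_{t-i} + eps_t, the
one-step-ahead conditional mean is
  E[X_{t+1} | X_t, ...] = c + sum_i phi_i X_{t+1-i}.
Substitute known values:
  E[X_{t+1} | ...] = (0.77) * (-6)
                   = -4.6200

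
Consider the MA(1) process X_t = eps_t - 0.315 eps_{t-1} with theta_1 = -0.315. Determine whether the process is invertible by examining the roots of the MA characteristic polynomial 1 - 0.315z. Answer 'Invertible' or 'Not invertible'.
\text{Invertible}

The MA(q) characteristic polynomial is P(z) = 1 - 0.315z.
Invertibility requires all roots to lie outside the unit circle, i.e. |z| > 1 for every root.
This is linear in z: 1 + (-0.315) z = 0  =>  z = -1/(-0.315) = 3.174603,  |z| = 3.174603.
Moduli of all roots: 3.1746.
All moduli strictly greater than 1? Yes.
Verdict: Invertible.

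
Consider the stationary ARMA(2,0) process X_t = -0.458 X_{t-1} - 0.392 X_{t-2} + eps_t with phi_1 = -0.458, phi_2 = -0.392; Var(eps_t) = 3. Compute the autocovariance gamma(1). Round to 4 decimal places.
\gamma(1) = -1.3079

Multiply the model equation by X_{t-k} and take expectations. With theta_0 = psi_0 = 1 and psi_j the MA(infinity) weights, this gives
  gamma(k) - sum_i phi_i gamma(k-i) = c_k,
  c_k = sigma^2 * sum_{j=k..q} theta_j psi_{j-k}   (c_k = 0 for k > q),
using gamma(-m) = gamma(m).
Pure AR (q = 0): c_0 = sigma^2 = 3, c_k = 0 for k >= 1.
Equations for k = 0, 1, 2 (AR order 2, c_2 = 0):
  (E0) gamma(0) = phi_1 gamma(1) + phi_2 gamma(2) + c_0
  (E1) gamma(1) = phi_1 gamma(0) + phi_2 gamma(1) + c_1
  (E2) gamma(2) = phi_1 gamma(1) + phi_2 gamma(0)
From (E1): gamma(1) = A gamma(0) + B with
  A = phi_1 / (1 - phi_2) = -0.458 / 1.392 = -0.329023,   B = c_1 / (1 - phi_2) = 0 / 1.392 = 0.
Insert (E2) into (E0): gamma(0) (1 - phi_2^2) = phi_1 (1 + phi_2) gamma(1) + c_0.
  phi_1 (1 + phi_2) = (-0.458)(0.608) = -0.278464,   1 - phi_2^2 = 0.846336.
Replace gamma(1) by A gamma(0) + B and collect gamma(0):
  gamma(0) [0.846336 - (-0.278464)(-0.329023)] = c_0 = 3
  gamma(0) * 0.754715 = 3
  gamma(0) = 3 / 0.754715 = 3.975011.
  gamma(1) = A gamma(0) = (-0.329023)(3.975011) = -1.30787.
Therefore gamma(1) = -1.3079 (to 4 decimal places).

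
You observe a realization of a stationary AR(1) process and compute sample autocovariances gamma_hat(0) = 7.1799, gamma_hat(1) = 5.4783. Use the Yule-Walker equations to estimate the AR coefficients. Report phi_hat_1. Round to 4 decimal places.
\hat\phi_{1} = 0.7630

The Yule-Walker equations for an AR(p) process read, in matrix form,
  Gamma_p phi = r_p,   with   (Gamma_p)_{ij} = gamma(|i - j|),
                       (r_p)_i = gamma(i),   i,j = 1..p.
Substitute the sample gammas (Toeplitz matrix and right-hand side of size 1):
  Gamma_p = [[7.1799]]
  r_p     = [5.4783]
With p = 1 this is the single equation gamma(0) phi_1 = gamma(1):
  phi_hat_1 = gamma(1) / gamma(0) = 5.4783 / 7.1799 = 0.7630.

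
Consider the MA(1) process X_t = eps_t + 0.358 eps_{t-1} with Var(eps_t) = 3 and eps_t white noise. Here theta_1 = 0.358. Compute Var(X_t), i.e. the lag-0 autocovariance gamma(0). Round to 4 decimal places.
\gamma(0) = 3.3845

For an MA(q) process X_t = eps_t + sum_i theta_i eps_{t-i} with
Var(eps_t) = sigma^2, the variance is
  gamma(0) = sigma^2 * (1 + sum_i theta_i^2).
  sum_i theta_i^2 = (0.358)^2 = 0.128164.
  gamma(0) = 3 * (1 + 0.128164) = 3 * 1.128164 = 3.384492, which rounds to 3.3845.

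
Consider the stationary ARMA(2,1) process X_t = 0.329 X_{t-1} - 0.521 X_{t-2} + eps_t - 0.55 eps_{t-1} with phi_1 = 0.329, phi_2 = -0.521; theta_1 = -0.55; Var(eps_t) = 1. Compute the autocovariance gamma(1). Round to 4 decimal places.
\gamma(1) = -0.0300

Multiply the model equation by X_{t-k} and take expectations. With theta_0 = psi_0 = 1 and psi_j the MA(infinity) weights, this gives
  gamma(k) - sum_i phi_i gamma(k-i) = c_k,
  c_k = sigma^2 * sum_{j=k..q} theta_j psi_{j-k}   (c_k = 0 for k > q),
using gamma(-m) = gamma(m).
psi-weights needed (psi_j = theta_j + sum_i phi_i psi_{j-i}):
  psi_1 = theta_1 + phi_1 = -0.55 + (0.329) = -0.221
Right-hand sides:
  c_0 = sigma^2 (1 + theta_1 psi_1) = 1 * (1 + (-0.55)(-0.221)) = 1 * 1.12155 = 1.12155
  c_1 = sigma^2 theta_1 = 1 * (-0.55) = -0.55
  c_2 = 0
Equations for k = 0, 1, 2 (AR order 2, c_2 = 0):
  (E0) gamma(0) = phi_1 gamma(1) + phi_2 gamma(2) + c_0
  (E1) gamma(1) = phi_1 gamma(0) + phi_2 gamma(1) + c_1
  (E2) gamma(2) = phi_1 gamma(1) + phi_2 gamma(0)
From (E1): gamma(1) = A gamma(0) + B with
  A = phi_1 / (1 - phi_2) = 0.329 / 1.521 = 0.216305,   B = c_1 / (1 - phi_2) = -0.55 / 1.521 = -0.361604.
Insert (E2) into (E0): gamma(0) (1 - phi_2^2) = phi_1 (1 + phi_2) gamma(1) + c_0.
  phi_1 (1 + phi_2) = (0.329)(0.479) = 0.157591,   1 - phi_2^2 = 0.728559.
Replace gamma(1) by A gamma(0) + B and collect gamma(0):
  gamma(0) [0.728559 - (0.157591)(0.216305)] = (0.157591)(-0.361604) + 1.12155
  gamma(0) * 0.694471 = 1.064564
  gamma(0) = 1.064564 / 0.694471 = 1.532914.
  gamma(1) = A gamma(0) + B = (0.216305)(1.532914) + (-0.361604) = -0.030027.
Therefore gamma(1) = -0.0300 (to 4 decimal places).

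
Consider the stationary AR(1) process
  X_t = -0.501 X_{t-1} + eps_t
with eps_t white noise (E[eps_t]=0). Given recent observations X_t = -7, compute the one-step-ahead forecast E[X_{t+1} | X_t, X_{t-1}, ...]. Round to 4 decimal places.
E[X_{t+1} \mid \mathcal F_t] = 3.5070

For an AR(p) model X_t = c + sum_i phi_i X_{t-i} + eps_t, the
one-step-ahead conditional mean is
  E[X_{t+1} | X_t, ...] = c + sum_i phi_i X_{t+1-i}.
Substitute known values:
  E[X_{t+1} | ...] = (-0.501) * (-7)
                   = 3.5070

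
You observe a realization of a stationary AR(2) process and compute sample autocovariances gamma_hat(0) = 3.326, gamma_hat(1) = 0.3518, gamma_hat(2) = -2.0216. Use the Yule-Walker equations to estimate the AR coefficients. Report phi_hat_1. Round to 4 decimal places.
\hat\phi_{1} = 0.1720

The Yule-Walker equations for an AR(p) process read, in matrix form,
  Gamma_p phi = r_p,   with   (Gamma_p)_{ij} = gamma(|i - j|),
                       (r_p)_i = gamma(i),   i,j = 1..p.
Substitute the sample gammas (Toeplitz matrix and right-hand side of size 2):
  Gamma_p = [[3.326, 0.3518], [0.3518, 3.326]]
  r_p     = [0.3518, -2.0216]
Written out:
  3.326 phi_1 + 0.3518 phi_2 = 0.3518
  0.3518 phi_1 + 3.326 phi_2 = -2.0216
Solve by Cramer's rule:
  det = gamma(0)^2 - gamma(1)^2 = (3.326)^2 - (0.3518)^2 = 11.062276 - 0.12376324 = 10.93851276
  phi_hat_1 = [gamma(1) gamma(0) - gamma(1) gamma(2)] / det = [(0.3518)(3.326) - (0.3518)(-2.0216)] / 10.93851276 = 1.88128568 / 10.93851276 = 0.172
  phi_hat_2 = [gamma(0) gamma(2) - gamma(1)^2] / det = [(3.326)(-2.0216) - (0.3518)^2] / 10.93851276 = -6.84760484 / 10.93851276 = -0.626
So phi_hat = [0.1720, -0.6260].
Therefore phi_hat_1 = 0.1720.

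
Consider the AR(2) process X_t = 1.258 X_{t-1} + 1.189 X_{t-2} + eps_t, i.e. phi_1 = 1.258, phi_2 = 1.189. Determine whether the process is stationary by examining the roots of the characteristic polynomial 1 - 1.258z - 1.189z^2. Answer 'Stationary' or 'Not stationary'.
\text{Not stationary}

The AR(p) characteristic polynomial is P(z) = 1 - 1.258z - 1.189z^2.
Stationarity requires all roots to lie outside the unit circle, i.e. |z| > 1 for every root.
Set 1 + (-1.258) z + (-1.189) z^2 = 0, i.e. a z^2 + b z + c = 0 with a = -1.189, b = -1.258, c = 1.
Discriminant D = b^2 - 4ac = (-1.258)^2 - 4*(-1.189)*1 = 1.582564 - (-4.756) = 6.338564.
D >= 0, so the roots are real: z = (-b +/- sqrt(D)) / (2a) = (1.258 +/- 2.51765) / (-2.378).
  z_1 = (1.258 + 2.51765) / (-2.378) = -1.5877,   |z_1| = 1.5877.
  z_2 = (1.258 - 2.51765) / (-2.378) = 0.5297,   |z_2| = 0.5297.
Moduli of all roots: 1.5877, 0.5297.
All moduli strictly greater than 1? No.
Verdict: Not stationary.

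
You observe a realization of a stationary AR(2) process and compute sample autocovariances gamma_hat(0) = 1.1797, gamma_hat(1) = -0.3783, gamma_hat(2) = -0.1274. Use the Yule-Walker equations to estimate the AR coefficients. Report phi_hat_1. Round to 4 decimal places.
\hat\phi_{1} = -0.3960

The Yule-Walker equations for an AR(p) process read, in matrix form,
  Gamma_p phi = r_p,   with   (Gamma_p)_{ij} = gamma(|i - j|),
                       (r_p)_i = gamma(i),   i,j = 1..p.
Substitute the sample gammas (Toeplitz matrix and right-hand side of size 2):
  Gamma_p = [[1.1797, -0.3783], [-0.3783, 1.1797]]
  r_p     = [-0.3783, -0.1274]
Written out:
  1.1797 phi_1 - 0.3783 phi_2 = -0.3783
  -0.3783 phi_1 + 1.1797 phi_2 = -0.1274
Solve by Cramer's rule:
  det = gamma(0)^2 - gamma(1)^2 = (1.1797)^2 - (-0.3783)^2 = 1.39169209 - 0.14311089 = 1.2485812
  phi_hat_1 = [gamma(1) gamma(0) - gamma(1) gamma(2)] / det = [(-0.3783)(1.1797) - (-0.3783)(-0.1274)] / 1.2485812 = -0.49447593 / 1.2485812 = -0.396
  phi_hat_2 = [gamma(0) gamma(2) - gamma(1)^2] / det = [(1.1797)(-0.1274) - (-0.3783)^2] / 1.2485812 = -0.29340467 / 1.2485812 = -0.235
So phi_hat = [-0.3960, -0.2350].
Therefore phi_hat_1 = -0.3960.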